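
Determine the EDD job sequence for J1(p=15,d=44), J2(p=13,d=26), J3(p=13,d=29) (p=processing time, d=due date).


EDD: sort by earliest due date
  J2: d=26, p=13
  J3: d=29, p=13
  J1: d=44, p=15
Order: J2 → J3 → J1


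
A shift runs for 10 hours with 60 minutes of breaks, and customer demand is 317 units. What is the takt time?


Available = 10×60 - 60 = 540 min
Takt time = 540 / 317
= 1.70 min/unit


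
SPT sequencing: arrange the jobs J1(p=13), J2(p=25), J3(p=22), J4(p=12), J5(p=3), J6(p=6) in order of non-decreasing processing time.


SPT: sort by shortest processing time
  J5: p=3
  J6: p=6
  J4: p=12
  J1: p=13
  J3: p=22
  J2: p=25
Order: J5 → J6 → J4 → J1 → J3 → J2


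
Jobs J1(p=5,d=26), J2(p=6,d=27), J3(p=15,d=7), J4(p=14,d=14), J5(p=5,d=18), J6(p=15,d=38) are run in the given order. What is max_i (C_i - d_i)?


Lateness per job (L = C - d):
  J1: C=5, d=26, L=-21
  J2: C=11, d=27, L=-16
  J3: C=26, d=7, L=19
  J4: C=40, d=14, L=26
  J5: C=45, d=18, L=27
  J6: C=60, d=38, L=22
Lmax = max(-21, -16, 19, 26, 27, 22)
= 27


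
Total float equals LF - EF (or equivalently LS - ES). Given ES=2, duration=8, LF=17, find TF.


EF = ES + duration = 2 + 8 = 10
LS = LF - duration = 17 - 8 = 9
Total Float = LF - EF = 17 - 10
(or LS - ES = 9 - 2)
= 7


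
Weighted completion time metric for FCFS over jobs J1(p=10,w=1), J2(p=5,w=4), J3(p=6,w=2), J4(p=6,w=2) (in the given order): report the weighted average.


Completion times:
  J1: C=10, w×C=1×10=10
  J2: C=15, w×C=4×15=60
  J3: C=21, w×C=2×21=42
  J4: C=27, w×C=2×27=54
Sum w×C = 166
Sum w = 9
Weighted avg = 166/9
= 18.44


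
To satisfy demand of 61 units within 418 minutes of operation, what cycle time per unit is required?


Cycle time = available time / demand
= 418 / 61
= 6.85 min/unit


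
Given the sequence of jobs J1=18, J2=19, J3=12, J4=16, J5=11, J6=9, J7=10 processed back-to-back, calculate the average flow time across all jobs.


Completion times:
  J1: completes at 18
  J2: completes at 37
  J3: completes at 49
  J4: completes at 65
  J5: completes at 76
  J6: completes at 85
  J7: completes at 95
Sum = 425
Average = 425/7
= 60.71


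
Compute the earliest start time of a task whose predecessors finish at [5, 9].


ES = max of all predecessor completion times
Predecessors: [5, 9]
ES = max(5, 9)
= 9


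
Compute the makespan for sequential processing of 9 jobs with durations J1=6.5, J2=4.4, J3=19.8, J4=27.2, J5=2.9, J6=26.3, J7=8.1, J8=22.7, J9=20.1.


Sequential makespan: sum all processing times
= 6.5 + 4.4 + 19.8 + 27.2 + 2.9 + 26.3 + 8.1 + 22.7 + 20.1
= 138.0 time units


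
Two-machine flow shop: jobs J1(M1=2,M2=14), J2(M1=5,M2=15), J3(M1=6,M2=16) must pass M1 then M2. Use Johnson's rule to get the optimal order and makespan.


Johnson's rule:
Group 1 (M1≤M2, sort by M1): ['J1', 'J2', 'J3']
Group 2 (M1>M2, sort desc M2): []
Sequence: J1 → J2 → J3
Makespan calculation:
  J1: M1 done=2, M2 done=16
  J2: M1 done=7, M2 done=31
  J3: M1 done=13, M2 done=47
= Sequence: J1 → J2 → J3, Makespan: 47


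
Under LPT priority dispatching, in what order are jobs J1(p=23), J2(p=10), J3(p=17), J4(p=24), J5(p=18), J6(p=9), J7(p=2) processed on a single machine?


LPT: sort by longest processing time first
  J4: p=24
  J1: p=23
  J5: p=18
  J3: p=17
  J2: p=10
  J6: p=9
  J7: p=2
Order: J4 → J1 → J5 → J3 → J2 → J6 → J7


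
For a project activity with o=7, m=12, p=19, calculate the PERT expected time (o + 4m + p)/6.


te = (o + 4m + p) / 6
= (7 + 4×12 + 19) / 6
= (7 + 48 + 19) / 6
= 74 / 6
= 12.33


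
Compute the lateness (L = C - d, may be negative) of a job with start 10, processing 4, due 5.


Completion = 10 + 4 = 14
Lateness = C - d = 14 - 5
= 9


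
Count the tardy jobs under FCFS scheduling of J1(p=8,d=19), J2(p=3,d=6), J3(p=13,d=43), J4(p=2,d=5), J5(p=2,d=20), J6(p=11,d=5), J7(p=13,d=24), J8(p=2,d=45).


Completion vs due date:
  J1: C=8, d=19 → on time
  J2: C=11, d=6 → TARDY
  J3: C=24, d=43 → on time
  J4: C=26, d=5 → TARDY
  J5: C=28, d=20 → TARDY
  J6: C=39, d=5 → TARDY
  J7: C=52, d=24 → TARDY
  J8: C=54, d=45 → TARDY
Tardy jobs: J2, J4, J5, J6, J7, J8
Count = 6


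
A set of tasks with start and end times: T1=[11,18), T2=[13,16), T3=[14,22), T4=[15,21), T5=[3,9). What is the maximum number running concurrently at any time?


Check each time point for overlaps:
  t=15: 4 tasks active (T1, T2, T3, T4)
Max concurrent = 4


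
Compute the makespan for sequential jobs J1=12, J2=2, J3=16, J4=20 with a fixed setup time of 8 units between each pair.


Makespan = Σ processing + (n-1) × setup
= (12 + 2 + 16 + 20) + (4-1)×8
= 50 + 24
= 74 time units


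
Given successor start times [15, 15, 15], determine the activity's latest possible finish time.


LF = min of all successor start times
Successors start at: [15, 15, 15]
LF = min(15, 15, 15)
= 15


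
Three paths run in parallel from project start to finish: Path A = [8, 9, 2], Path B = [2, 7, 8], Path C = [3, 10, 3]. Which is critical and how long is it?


Path A: 8 + 9 + 2 = 19
Path B: 2 + 7 + 8 = 17
Path C: 3 + 10 + 3 = 16
Critical path = longest = max(19, 17, 16)
= 19 (Path A)


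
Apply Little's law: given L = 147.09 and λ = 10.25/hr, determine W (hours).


Little's law: L = λW → W = L / λ
= 147.09 / 10.25
= 14.35 hours


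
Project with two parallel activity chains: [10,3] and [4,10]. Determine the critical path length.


Path A: 10 + 3 = 13
Path B: 4 + 10 = 14
Critical path = longest = max(13, 14)
= 14 (Path B)


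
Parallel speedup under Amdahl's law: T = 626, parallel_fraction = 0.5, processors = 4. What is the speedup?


Amdahl's law: T_p = T × ((1-p) + p/N)
= 626 × ((1-0.5) + 0.5/4)
= 626 × (0.50 + 0.1250)
= 626 × 0.6250
= 391.25
Speedup = 626/391.25
= 1.60×


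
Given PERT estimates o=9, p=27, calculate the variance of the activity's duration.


σ² = ((p - o) / 6)² = (p - o)² / 36
= (27 - 9)² / 36
= 18² / 36
= 324 / 36
= 9.0000


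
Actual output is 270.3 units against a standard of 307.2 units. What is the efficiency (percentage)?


Efficiency = (actual / standard) × 100
= (270.3 / 307.2) × 100
= 88.0%


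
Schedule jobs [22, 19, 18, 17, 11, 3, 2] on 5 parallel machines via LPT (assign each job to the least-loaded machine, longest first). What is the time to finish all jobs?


Jobs (LPT sorted): [22, 19, 18, 17, 11, 3, 2]
Machines: 5
  J=22 → Machine 1 (load: 0+22=22)
  J=19 → Machine 2 (load: 0+19=19)
  J=18 → Machine 3 (load: 0+18=18)
  J=17 → Machine 4 (load: 0+17=17)
  J=11 → Machine 5 (load: 0+11=11)
  J=3 → Machine 5 (load: 11+3=14)
  J=2 → Machine 5 (load: 14+2=16)
Machine loads: [22, 19, 18, 17, 16]
Makespan = max = 22 time units


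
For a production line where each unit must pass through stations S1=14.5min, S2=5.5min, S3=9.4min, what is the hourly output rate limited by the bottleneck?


Bottleneck = longest station time
Station times: [14.5, 5.5, 9.4]
Max = 14.5 min
Rate = 60 / 14.5
= 4.14 units/hour (bottleneck: 14.5min)


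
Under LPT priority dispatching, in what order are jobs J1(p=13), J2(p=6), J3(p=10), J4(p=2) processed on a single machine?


LPT: sort by longest processing time first
  J1: p=13
  J3: p=10
  J2: p=6
  J4: p=2
Order: J1 → J3 → J2 → J4


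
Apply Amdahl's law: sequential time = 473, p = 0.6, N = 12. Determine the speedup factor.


Amdahl's law: T_p = T × ((1-p) + p/N)
= 473 × ((1-0.6) + 0.6/12)
= 473 × (0.40 + 0.0500)
= 473 × 0.4500
= 212.85
Speedup = 473/212.85
= 2.22×


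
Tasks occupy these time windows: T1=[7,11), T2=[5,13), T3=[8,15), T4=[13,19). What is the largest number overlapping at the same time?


Check each time point for overlaps:
  t=8: 3 tasks active (T1, T2, T3)
Max concurrent = 3


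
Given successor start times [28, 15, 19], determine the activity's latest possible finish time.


LF = min of all successor start times
Successors start at: [28, 15, 19]
LF = min(28, 15, 19)
= 15


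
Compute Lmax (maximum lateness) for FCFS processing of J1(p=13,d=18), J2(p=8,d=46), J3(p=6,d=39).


Lateness per job (L = C - d):
  J1: C=13, d=18, L=-5
  J2: C=21, d=46, L=-25
  J3: C=27, d=39, L=-12
Lmax = max(-5, -25, -12)
= -5


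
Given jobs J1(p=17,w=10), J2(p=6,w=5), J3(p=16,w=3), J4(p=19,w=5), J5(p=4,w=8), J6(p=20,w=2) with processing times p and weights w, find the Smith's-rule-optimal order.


WSPT (Smith's rule): sort by p/w ascending
  J5: p/w = 4/8 = 0.500
  J2: p/w = 6/5 = 1.200
  J1: p/w = 17/10 = 1.700
  J4: p/w = 19/5 = 3.800
  J3: p/w = 16/3 = 5.333
  J6: p/w = 20/2 = 10.000
Order: J5 → J2 → J1 → J4 → J3 → J6


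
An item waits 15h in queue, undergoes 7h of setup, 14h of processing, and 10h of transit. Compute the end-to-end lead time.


Lead time = queue + setup + processing + transit
= 15 + 7 + 14 + 10
= 46 hours


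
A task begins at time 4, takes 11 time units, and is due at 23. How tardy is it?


Completion = start + processing = 4 + 11 = 15
Tardiness = max(0, C - d) = max(0, 15 - 23)
= max(0, -8)
= 0


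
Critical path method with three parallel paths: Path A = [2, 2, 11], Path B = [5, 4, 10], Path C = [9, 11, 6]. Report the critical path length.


Path A: 2 + 2 + 11 = 15
Path B: 5 + 4 + 10 = 19
Path C: 9 + 11 + 6 = 26
Critical path = longest = max(15, 19, 26)
= 26 (Path C)


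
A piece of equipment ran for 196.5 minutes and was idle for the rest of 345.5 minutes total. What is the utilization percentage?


Utilization = busy / total × 100
= 196.5 / 345.5 × 100
= 56.9%


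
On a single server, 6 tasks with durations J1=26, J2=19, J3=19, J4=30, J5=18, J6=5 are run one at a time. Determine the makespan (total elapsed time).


Sequential makespan: sum all processing times
= 26 + 19 + 19 + 30 + 18 + 5
= 117 time units


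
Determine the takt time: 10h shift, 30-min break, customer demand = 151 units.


Available = 10×60 - 30 = 570 min
Takt time = 570 / 151
= 3.77 min/unit


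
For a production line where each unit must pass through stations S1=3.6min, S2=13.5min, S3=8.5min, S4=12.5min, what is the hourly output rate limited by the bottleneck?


Bottleneck = longest station time
Station times: [3.6, 13.5, 8.5, 12.5]
Max = 13.5 min
Rate = 60 / 13.5
= 4.44 units/hour (bottleneck: 13.5min)


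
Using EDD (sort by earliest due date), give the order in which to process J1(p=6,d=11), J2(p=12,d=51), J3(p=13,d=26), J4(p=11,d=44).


EDD: sort by earliest due date
  J1: d=11, p=6
  J3: d=26, p=13
  J4: d=44, p=11
  J2: d=51, p=12
Order: J1 → J3 → J4 → J2


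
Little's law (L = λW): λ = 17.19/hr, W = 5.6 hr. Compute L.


Little's law: L = λ × W
= 17.19 × 5.6
= 96.26


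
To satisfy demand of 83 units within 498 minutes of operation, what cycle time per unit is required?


Cycle time = available time / demand
= 498 / 83
= 6.00 min/unit


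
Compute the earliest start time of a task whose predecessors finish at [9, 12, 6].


ES = max of all predecessor completion times
Predecessors: [9, 12, 6]
ES = max(9, 12, 6)
= 12


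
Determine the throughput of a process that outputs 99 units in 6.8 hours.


Throughput = units / time
= 99 / 6.8
= 14.6 units/hour


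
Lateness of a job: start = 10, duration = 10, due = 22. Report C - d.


Completion = 10 + 10 = 20
Lateness = C - d = 20 - 22
= -2


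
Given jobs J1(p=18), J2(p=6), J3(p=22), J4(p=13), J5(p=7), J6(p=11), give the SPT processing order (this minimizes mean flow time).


SPT: sort by shortest processing time
  J2: p=6
  J5: p=7
  J6: p=11
  J4: p=13
  J1: p=18
  J3: p=22
Order: J2 → J5 → J6 → J4 → J1 → J3


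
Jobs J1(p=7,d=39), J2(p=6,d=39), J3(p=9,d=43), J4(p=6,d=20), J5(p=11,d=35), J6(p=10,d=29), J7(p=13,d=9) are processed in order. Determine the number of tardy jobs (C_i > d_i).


Completion vs due date:
  J1: C=7, d=39 → on time
  J2: C=13, d=39 → on time
  J3: C=22, d=43 → on time
  J4: C=28, d=20 → TARDY
  J5: C=39, d=35 → TARDY
  J6: C=49, d=29 → TARDY
  J7: C=62, d=9 → TARDY
Tardy jobs: J4, J5, J6, J7
Count = 4


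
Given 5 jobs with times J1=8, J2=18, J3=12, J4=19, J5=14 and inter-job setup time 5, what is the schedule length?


Makespan = Σ processing + (n-1) × setup
= (8 + 18 + 12 + 19 + 14) + (5-1)×5
= 71 + 20
= 91 time units


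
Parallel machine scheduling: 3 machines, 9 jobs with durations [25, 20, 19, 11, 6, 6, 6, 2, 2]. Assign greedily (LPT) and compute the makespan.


Jobs (LPT sorted): [25, 20, 19, 11, 6, 6, 6, 2, 2]
Machines: 3
  J=25 → Machine 1 (load: 0+25=25)
  J=20 → Machine 2 (load: 0+20=20)
  J=19 → Machine 3 (load: 0+19=19)
  J=11 → Machine 3 (load: 19+11=30)
  J=6 → Machine 2 (load: 20+6=26)
  J=6 → Machine 1 (load: 25+6=31)
  J=6 → Machine 2 (load: 26+6=32)
  J=2 → Machine 3 (load: 30+2=32)
  J=2 → Machine 1 (load: 31+2=33)
Machine loads: [33, 32, 32]
Makespan = max = 33 time units


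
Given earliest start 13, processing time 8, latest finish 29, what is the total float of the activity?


EF = ES + duration = 13 + 8 = 21
LS = LF - duration = 29 - 8 = 21
Total Float = LF - EF = 29 - 21
(or LS - ES = 21 - 13)
= 8


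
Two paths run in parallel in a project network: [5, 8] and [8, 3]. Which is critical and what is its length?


Path A: 5 + 8 = 13
Path B: 8 + 3 = 11
Critical path = longest = max(13, 11)
= 13 (Path A)


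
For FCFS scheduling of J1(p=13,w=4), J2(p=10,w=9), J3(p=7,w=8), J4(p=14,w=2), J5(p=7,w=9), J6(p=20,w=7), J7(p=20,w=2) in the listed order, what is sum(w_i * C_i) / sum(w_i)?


Completion times:
  J1: C=13, w×C=4×13=52
  J2: C=23, w×C=9×23=207
  J3: C=30, w×C=8×30=240
  J4: C=44, w×C=2×44=88
  J5: C=51, w×C=9×51=459
  J6: C=71, w×C=7×71=497
  J7: C=91, w×C=2×91=182
Sum w×C = 1725
Sum w = 41
Weighted avg = 1725/41
= 42.07


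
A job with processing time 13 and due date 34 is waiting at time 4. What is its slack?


Slack = due - current_time - processing
= 34 - 4 - 13
= 17


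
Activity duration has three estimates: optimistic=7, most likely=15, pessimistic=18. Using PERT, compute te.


te = (o + 4m + p) / 6
= (7 + 4×15 + 18) / 6
= (7 + 60 + 18) / 6
= 85 / 6
= 14.17


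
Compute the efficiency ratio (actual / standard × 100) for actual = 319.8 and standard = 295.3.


Efficiency = (actual / standard) × 100
= (319.8 / 295.3) × 100
= 108.3%


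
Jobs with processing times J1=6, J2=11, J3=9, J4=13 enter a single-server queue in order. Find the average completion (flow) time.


Completion times:
  J1: completes at 6
  J2: completes at 17
  J3: completes at 26
  J4: completes at 39
Sum = 88
Average = 88/4
= 22.00


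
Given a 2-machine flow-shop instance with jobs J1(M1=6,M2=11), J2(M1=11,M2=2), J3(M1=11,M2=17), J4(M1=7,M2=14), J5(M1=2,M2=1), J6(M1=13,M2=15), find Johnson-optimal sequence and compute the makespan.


Johnson's rule:
Group 1 (M1≤M2, sort by M1): ['J1', 'J4', 'J3', 'J6']
Group 2 (M1>M2, sort desc M2): ['J2', 'J5']
Sequence: J1 → J4 → J3 → J6 → J2 → J5
Makespan calculation:
  J1: M1 done=6, M2 done=17
  J4: M1 done=13, M2 done=31
  J3: M1 done=24, M2 done=48
  J6: M1 done=37, M2 done=63
  J2: M1 done=48, M2 done=65
  J5: M1 done=50, M2 done=66
= Sequence: J1 → J4 → J3 → J6 → J2 → J5, Makespan: 66


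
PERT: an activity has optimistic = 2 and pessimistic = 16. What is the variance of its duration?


σ² = ((p - o) / 6)² = (p - o)² / 36
= (16 - 2)² / 36
= 14² / 36
= 196 / 36
= 5.4444


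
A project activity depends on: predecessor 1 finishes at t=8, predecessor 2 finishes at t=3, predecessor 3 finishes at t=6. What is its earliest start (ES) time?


ES = max of all predecessor completion times
Predecessors: [8, 3, 6]
ES = max(8, 3, 6)
= 8


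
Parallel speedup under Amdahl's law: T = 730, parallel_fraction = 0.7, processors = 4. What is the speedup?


Amdahl's law: T_p = T × ((1-p) + p/N)
= 730 × ((1-0.7) + 0.7/4)
= 730 × (0.30 + 0.1750)
= 730 × 0.4750
= 346.75
Speedup = 730/346.75
= 2.11×


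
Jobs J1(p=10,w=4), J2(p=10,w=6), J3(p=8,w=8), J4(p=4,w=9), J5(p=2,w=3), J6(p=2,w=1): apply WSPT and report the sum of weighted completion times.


WSPT order (by p/w): J4 → J5 → J3 → J2 → J6 → J1
  J4: C=4, w·C=9×4=36
  J5: C=6, w·C=3×6=18
  J3: C=14, w·C=8×14=112
  J2: C=24, w·C=6×24=144
  J6: C=26, w·C=1×26=26
  J1: C=36, w·C=4×36=144
Σ w·C = 480
= 480


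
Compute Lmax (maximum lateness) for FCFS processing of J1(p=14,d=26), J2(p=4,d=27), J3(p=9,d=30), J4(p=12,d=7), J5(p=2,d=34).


Lateness per job (L = C - d):
  J1: C=14, d=26, L=-12
  J2: C=18, d=27, L=-9
  J3: C=27, d=30, L=-3
  J4: C=39, d=7, L=32
  J5: C=41, d=34, L=7
Lmax = max(-12, -9, -3, 32, 7)
= 32


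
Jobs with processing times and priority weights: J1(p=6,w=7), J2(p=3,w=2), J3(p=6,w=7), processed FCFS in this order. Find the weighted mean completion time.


Completion times:
  J1: C=6, w×C=7×6=42
  J2: C=9, w×C=2×9=18
  J3: C=15, w×C=7×15=105
Sum w×C = 165
Sum w = 16
Weighted avg = 165/16
= 10.31


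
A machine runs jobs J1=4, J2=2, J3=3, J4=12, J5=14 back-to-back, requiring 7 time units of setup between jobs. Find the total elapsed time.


Makespan = Σ processing + (n-1) × setup
= (4 + 2 + 3 + 12 + 14) + (5-1)×7
= 35 + 28
= 63 time units


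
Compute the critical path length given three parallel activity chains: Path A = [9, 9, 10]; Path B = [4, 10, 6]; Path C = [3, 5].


Path A: 9 + 9 + 10 = 28
Path B: 4 + 10 + 6 = 20
Path C: 3 + 5 = 8
Critical path = longest = max(28, 20, 8)
= 28 (Path A)


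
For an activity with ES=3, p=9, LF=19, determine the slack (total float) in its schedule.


EF = ES + duration = 3 + 9 = 12
LS = LF - duration = 19 - 9 = 10
Total Float = LF - EF = 19 - 12
(or LS - ES = 10 - 3)
= 7


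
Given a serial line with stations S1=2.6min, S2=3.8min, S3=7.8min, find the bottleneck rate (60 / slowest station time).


Bottleneck = longest station time
Station times: [2.6, 3.8, 7.8]
Max = 7.8 min
Rate = 60 / 7.8
= 7.69 units/hour (bottleneck: 7.8min)


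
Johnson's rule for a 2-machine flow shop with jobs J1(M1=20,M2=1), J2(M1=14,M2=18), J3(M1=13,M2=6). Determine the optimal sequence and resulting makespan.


Johnson's rule:
Group 1 (M1≤M2, sort by M1): ['J2']
Group 2 (M1>M2, sort desc M2): ['J3', 'J1']
Sequence: J2 → J3 → J1
Makespan calculation:
  J2: M1 done=14, M2 done=32
  J3: M1 done=27, M2 done=38
  J1: M1 done=47, M2 done=48
= Sequence: J2 → J3 → J1, Makespan: 48


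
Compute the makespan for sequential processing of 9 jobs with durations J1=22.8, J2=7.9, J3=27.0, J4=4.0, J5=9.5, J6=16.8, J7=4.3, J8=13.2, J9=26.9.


Sequential makespan: sum all processing times
= 22.8 + 7.9 + 27.0 + 4.0 + 9.5 + 16.8 + 4.3 + 13.2 + 26.9
= 132.4 time units


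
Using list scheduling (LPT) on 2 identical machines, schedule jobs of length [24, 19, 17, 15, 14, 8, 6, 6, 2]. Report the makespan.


Jobs (LPT sorted): [24, 19, 17, 15, 14, 8, 6, 6, 2]
Machines: 2
  J=24 → Machine 1 (load: 0+24=24)
  J=19 → Machine 2 (load: 0+19=19)
  J=17 → Machine 2 (load: 19+17=36)
  J=15 → Machine 1 (load: 24+15=39)
  J=14 → Machine 2 (load: 36+14=50)
  J=8 → Machine 1 (load: 39+8=47)
  J=6 → Machine 1 (load: 47+6=53)
  J=6 → Machine 2 (load: 50+6=56)
  J=2 → Machine 1 (load: 53+2=55)
Machine loads: [55, 56]
Makespan = max = 56 time units


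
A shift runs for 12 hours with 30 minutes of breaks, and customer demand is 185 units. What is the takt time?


Available = 12×60 - 30 = 690 min
Takt time = 690 / 185
= 3.73 min/unit


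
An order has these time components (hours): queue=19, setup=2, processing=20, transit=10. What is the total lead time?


Lead time = queue + setup + processing + transit
= 19 + 2 + 20 + 10
= 51 hours


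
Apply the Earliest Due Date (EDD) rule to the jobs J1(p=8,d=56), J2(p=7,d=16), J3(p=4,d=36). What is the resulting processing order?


EDD: sort by earliest due date
  J2: d=16, p=7
  J3: d=36, p=4
  J1: d=56, p=8
Order: J2 → J3 → J1


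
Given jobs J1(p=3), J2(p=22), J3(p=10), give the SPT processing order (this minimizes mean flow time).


SPT: sort by shortest processing time
  J1: p=3
  J3: p=10
  J2: p=22
Order: J1 → J3 → J2


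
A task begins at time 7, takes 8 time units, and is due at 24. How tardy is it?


Completion = start + processing = 7 + 8 = 15
Tardiness = max(0, C - d) = max(0, 15 - 24)
= max(0, -9)
= 0


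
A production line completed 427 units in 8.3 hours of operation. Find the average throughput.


Throughput = units / time
= 427 / 8.3
= 51.4 units/hour


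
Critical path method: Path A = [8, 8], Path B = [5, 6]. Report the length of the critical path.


Path A: 8 + 8 = 16
Path B: 5 + 6 = 11
Critical path = longest = max(16, 11)
= 16 (Path A)


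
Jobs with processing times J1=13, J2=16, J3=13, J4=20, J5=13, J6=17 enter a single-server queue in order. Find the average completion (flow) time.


Completion times:
  J1: completes at 13
  J2: completes at 29
  J3: completes at 42
  J4: completes at 62
  J5: completes at 75
  J6: completes at 92
Sum = 313
Average = 313/6
= 52.17


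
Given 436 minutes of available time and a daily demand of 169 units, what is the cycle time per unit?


Cycle time = available time / demand
= 436 / 169
= 2.58 min/unit


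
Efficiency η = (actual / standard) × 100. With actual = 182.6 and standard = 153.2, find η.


Efficiency = (actual / standard) × 100
= (182.6 / 153.2) × 100
= 119.2%


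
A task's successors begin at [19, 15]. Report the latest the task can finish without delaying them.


LF = min of all successor start times
Successors start at: [19, 15]
LF = min(19, 15)
= 15


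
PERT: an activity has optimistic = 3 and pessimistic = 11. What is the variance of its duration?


σ² = ((p - o) / 6)² = (p - o)² / 36
= (11 - 3)² / 36
= 8² / 36
= 64 / 36
= 1.7778


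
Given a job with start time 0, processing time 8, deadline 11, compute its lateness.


Completion = 0 + 8 = 8
Lateness = C - d = 8 - 11
= -3


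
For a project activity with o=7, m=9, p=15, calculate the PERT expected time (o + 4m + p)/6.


te = (o + 4m + p) / 6
= (7 + 4×9 + 15) / 6
= (7 + 36 + 15) / 6
= 58 / 6
= 9.67


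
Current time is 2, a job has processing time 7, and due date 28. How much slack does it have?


Slack = due - current_time - processing
= 28 - 2 - 7
= 19


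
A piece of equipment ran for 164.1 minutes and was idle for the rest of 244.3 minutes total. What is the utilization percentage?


Utilization = busy / total × 100
= 164.1 / 244.3 × 100
= 67.2%


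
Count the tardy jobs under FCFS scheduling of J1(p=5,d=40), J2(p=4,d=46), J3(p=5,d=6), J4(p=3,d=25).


Completion vs due date:
  J1: C=5, d=40 → on time
  J2: C=9, d=46 → on time
  J3: C=14, d=6 → TARDY
  J4: C=17, d=25 → on time
Tardy jobs: J3
Count = 1


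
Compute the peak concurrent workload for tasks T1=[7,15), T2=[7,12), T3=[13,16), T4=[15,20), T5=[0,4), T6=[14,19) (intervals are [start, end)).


Check each time point for overlaps:
  t=14: 3 tasks active (T1, T3, T6)
Max concurrent = 3


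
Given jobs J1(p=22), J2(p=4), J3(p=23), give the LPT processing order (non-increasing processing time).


LPT: sort by longest processing time first
  J3: p=23
  J1: p=22
  J2: p=4
Order: J3 → J1 → J2


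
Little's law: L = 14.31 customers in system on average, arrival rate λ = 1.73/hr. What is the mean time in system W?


Little's law: L = λW → W = L / λ
= 14.31 / 1.73
= 8.27 hours


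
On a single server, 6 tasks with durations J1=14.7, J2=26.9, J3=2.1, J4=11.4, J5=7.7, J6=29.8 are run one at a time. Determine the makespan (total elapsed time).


Sequential makespan: sum all processing times
= 14.7 + 26.9 + 2.1 + 11.4 + 7.7 + 29.8
= 92.6 time units


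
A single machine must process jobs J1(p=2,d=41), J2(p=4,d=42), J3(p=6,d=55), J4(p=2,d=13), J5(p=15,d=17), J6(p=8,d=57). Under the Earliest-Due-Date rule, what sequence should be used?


EDD: sort by earliest due date
  J4: d=13, p=2
  J5: d=17, p=15
  J1: d=41, p=2
  J2: d=42, p=4
  J3: d=55, p=6
  J6: d=57, p=8
Order: J4 → J5 → J1 → J2 → J3 → J6


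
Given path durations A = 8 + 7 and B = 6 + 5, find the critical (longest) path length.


Path A: 8 + 7 = 15
Path B: 6 + 5 = 11
Critical path = longest = max(15, 11)
= 15 (Path A)


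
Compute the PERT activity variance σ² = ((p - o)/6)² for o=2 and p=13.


σ² = ((p - o) / 6)² = (p - o)² / 36
= (13 - 2)² / 36
= 11² / 36
= 121 / 36
= 3.3611


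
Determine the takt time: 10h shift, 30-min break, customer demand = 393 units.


Available = 10×60 - 30 = 570 min
Takt time = 570 / 393
= 1.45 min/unit


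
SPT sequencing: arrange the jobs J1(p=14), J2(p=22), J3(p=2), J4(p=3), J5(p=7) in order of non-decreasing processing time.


SPT: sort by shortest processing time
  J3: p=2
  J4: p=3
  J5: p=7
  J1: p=14
  J2: p=22
Order: J3 → J4 → J5 → J1 → J2


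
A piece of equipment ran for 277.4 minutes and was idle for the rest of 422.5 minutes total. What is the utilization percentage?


Utilization = busy / total × 100
= 277.4 / 422.5 × 100
= 65.7%


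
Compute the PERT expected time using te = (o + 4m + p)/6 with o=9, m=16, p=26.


te = (o + 4m + p) / 6
= (9 + 4×16 + 26) / 6
= (9 + 64 + 26) / 6
= 99 / 6
= 16.50


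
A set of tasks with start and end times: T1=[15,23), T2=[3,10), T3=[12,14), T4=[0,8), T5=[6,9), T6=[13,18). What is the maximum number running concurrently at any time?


Check each time point for overlaps:
  t=6: 3 tasks active (T2, T4, T5)
Max concurrent = 3


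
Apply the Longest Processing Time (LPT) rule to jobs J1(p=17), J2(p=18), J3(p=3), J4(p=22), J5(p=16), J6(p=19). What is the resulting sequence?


LPT: sort by longest processing time first
  J4: p=22
  J6: p=19
  J2: p=18
  J1: p=17
  J5: p=16
  J3: p=3
Order: J4 → J6 → J2 → J1 → J5 → J3


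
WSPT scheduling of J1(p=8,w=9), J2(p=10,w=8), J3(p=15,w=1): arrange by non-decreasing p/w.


WSPT (Smith's rule): sort by p/w ascending
  J1: p/w = 8/9 = 0.889
  J2: p/w = 10/8 = 1.250
  J3: p/w = 15/1 = 15.000
Order: J1 → J2 → J3


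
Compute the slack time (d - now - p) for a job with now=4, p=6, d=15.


Slack = due - current_time - processing
= 15 - 4 - 6
= 5


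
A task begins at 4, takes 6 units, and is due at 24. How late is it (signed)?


Completion = 4 + 6 = 10
Lateness = C - d = 10 - 24
= -14


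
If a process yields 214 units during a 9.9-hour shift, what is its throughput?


Throughput = units / time
= 214 / 9.9
= 21.6 units/hour


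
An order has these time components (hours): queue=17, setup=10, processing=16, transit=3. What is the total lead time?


Lead time = queue + setup + processing + transit
= 17 + 10 + 16 + 3
= 46 hours


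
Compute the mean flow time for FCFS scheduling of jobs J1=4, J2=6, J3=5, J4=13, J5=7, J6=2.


Completion times:
  J1: completes at 4
  J2: completes at 10
  J3: completes at 15
  J4: completes at 28
  J5: completes at 35
  J6: completes at 37
Sum = 129
Average = 129/6
= 21.50


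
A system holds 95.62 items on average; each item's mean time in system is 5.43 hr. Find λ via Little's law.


Little's law: L = λW → λ = L / W
= 95.62 / 5.43
= 17.61 per hour


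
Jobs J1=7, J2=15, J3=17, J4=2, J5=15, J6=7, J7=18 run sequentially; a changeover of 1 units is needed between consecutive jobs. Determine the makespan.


Makespan = Σ processing + (n-1) × setup
= (7 + 15 + 17 + 2 + 15 + 7 + 18) + (7-1)×1
= 81 + 6
= 87 time units


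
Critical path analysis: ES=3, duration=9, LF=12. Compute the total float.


EF = ES + duration = 3 + 9 = 12
LS = LF - duration = 12 - 9 = 3
Total Float = LF - EF = 12 - 12
(or LS - ES = 3 - 3)
= 0


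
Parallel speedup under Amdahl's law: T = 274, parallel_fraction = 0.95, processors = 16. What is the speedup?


Amdahl's law: T_p = T × ((1-p) + p/N)
= 274 × ((1-0.95) + 0.95/16)
= 274 × (0.05 + 0.0594)
= 274 × 0.1094
= 29.97
Speedup = 274/29.97
= 9.14×


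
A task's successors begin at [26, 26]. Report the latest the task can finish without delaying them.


LF = min of all successor start times
Successors start at: [26, 26]
LF = min(26, 26)
= 26


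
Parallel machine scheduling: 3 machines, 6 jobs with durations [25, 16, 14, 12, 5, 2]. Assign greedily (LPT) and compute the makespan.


Jobs (LPT sorted): [25, 16, 14, 12, 5, 2]
Machines: 3
  J=25 → Machine 1 (load: 0+25=25)
  J=16 → Machine 2 (load: 0+16=16)
  J=14 → Machine 3 (load: 0+14=14)
  J=12 → Machine 3 (load: 14+12=26)
  J=5 → Machine 2 (load: 16+5=21)
  J=2 → Machine 2 (load: 21+2=23)
Machine loads: [25, 23, 26]
Makespan = max = 26 time units


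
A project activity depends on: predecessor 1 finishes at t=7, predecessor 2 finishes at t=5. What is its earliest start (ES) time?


ES = max of all predecessor completion times
Predecessors: [7, 5]
ES = max(7, 5)
= 7


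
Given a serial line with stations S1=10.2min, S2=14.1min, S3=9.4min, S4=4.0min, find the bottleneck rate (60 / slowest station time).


Bottleneck = longest station time
Station times: [10.2, 14.1, 9.4, 4.0]
Max = 14.1 min
Rate = 60 / 14.1
= 4.26 units/hour (bottleneck: 14.1min)


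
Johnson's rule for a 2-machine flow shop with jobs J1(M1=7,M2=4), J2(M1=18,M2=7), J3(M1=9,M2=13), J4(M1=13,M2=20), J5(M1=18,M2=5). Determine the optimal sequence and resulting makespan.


Johnson's rule:
Group 1 (M1≤M2, sort by M1): ['J3', 'J4']
Group 2 (M1>M2, sort desc M2): ['J2', 'J5', 'J1']
Sequence: J3 → J4 → J2 → J5 → J1
Makespan calculation:
  J3: M1 done=9, M2 done=22
  J4: M1 done=22, M2 done=42
  J2: M1 done=40, M2 done=49
  J5: M1 done=58, M2 done=63
  J1: M1 done=65, M2 done=69
= Sequence: J3 → J4 → J2 → J5 → J1, Makespan: 69


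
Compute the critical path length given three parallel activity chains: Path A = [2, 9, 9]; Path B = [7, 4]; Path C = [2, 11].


Path A: 2 + 9 + 9 = 20
Path B: 7 + 4 = 11
Path C: 2 + 11 = 13
Critical path = longest = max(20, 11, 13)
= 20 (Path A)


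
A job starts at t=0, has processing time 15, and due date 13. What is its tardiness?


Completion = start + processing = 0 + 15 = 15
Tardiness = max(0, C - d) = max(0, 15 - 13)
= max(0, 2)
= 2


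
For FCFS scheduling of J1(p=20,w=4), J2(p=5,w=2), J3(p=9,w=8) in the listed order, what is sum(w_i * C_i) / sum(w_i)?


Completion times:
  J1: C=20, w×C=4×20=80
  J2: C=25, w×C=2×25=50
  J3: C=34, w×C=8×34=272
Sum w×C = 402
Sum w = 14
Weighted avg = 402/14
= 28.71


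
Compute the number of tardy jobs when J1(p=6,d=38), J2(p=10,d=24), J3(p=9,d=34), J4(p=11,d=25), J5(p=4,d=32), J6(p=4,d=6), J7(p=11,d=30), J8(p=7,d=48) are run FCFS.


Completion vs due date:
  J1: C=6, d=38 → on time
  J2: C=16, d=24 → on time
  J3: C=25, d=34 → on time
  J4: C=36, d=25 → TARDY
  J5: C=40, d=32 → TARDY
  J6: C=44, d=6 → TARDY
  J7: C=55, d=30 → TARDY
  J8: C=62, d=48 → TARDY
Tardy jobs: J4, J5, J6, J7, J8
Count = 5


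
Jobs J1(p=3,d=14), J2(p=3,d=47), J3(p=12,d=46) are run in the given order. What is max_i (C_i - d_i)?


Lateness per job (L = C - d):
  J1: C=3, d=14, L=-11
  J2: C=6, d=47, L=-41
  J3: C=18, d=46, L=-28
Lmax = max(-11, -41, -28)
= -11


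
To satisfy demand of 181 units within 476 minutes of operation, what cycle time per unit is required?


Cycle time = available time / demand
= 476 / 181
= 2.63 min/unit


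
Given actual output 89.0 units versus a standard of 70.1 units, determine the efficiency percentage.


Efficiency = (actual / standard) × 100
= (89.0 / 70.1) × 100
= 127.0%


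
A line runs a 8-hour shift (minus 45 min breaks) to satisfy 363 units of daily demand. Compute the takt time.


Available = 8×60 - 45 = 435 min
Takt time = 435 / 363
= 1.20 min/unit


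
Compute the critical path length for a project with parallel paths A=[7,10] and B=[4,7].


Path A: 7 + 10 = 17
Path B: 4 + 7 = 11
Critical path = longest = max(17, 11)
= 17 (Path A)


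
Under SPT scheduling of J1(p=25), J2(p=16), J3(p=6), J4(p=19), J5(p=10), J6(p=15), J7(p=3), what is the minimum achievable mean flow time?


SPT order: J7 → J3 → J5 → J6 → J2 → J4 → J1
Completion times:
  J7: C=3
  J3: C=9
  J5: C=19
  J6: C=34
  J2: C=50
  J4: C=69
  J1: C=94
Sum = 278, n = 7
Mean flow = 278/7
= 39.71


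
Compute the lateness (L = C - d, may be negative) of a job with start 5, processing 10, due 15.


Completion = 5 + 10 = 15
Lateness = C - d = 15 - 15
= 0


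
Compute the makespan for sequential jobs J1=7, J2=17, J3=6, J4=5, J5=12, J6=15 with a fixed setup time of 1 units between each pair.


Makespan = Σ processing + (n-1) × setup
= (7 + 17 + 6 + 5 + 12 + 15) + (6-1)×1
= 62 + 5
= 67 time units


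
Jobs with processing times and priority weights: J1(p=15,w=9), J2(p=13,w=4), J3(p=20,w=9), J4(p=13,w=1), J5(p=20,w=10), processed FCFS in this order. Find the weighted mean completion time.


Completion times:
  J1: C=15, w×C=9×15=135
  J2: C=28, w×C=4×28=112
  J3: C=48, w×C=9×48=432
  J4: C=61, w×C=1×61=61
  J5: C=81, w×C=10×81=810
Sum w×C = 1550
Sum w = 33
Weighted avg = 1550/33
= 46.97


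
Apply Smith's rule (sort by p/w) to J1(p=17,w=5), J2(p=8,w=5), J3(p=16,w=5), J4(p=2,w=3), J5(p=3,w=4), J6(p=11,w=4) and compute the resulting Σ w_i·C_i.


WSPT order (by p/w): J4 → J5 → J2 → J6 → J3 → J1
  J4: C=2, w·C=3×2=6
  J5: C=5, w·C=4×5=20
  J2: C=13, w·C=5×13=65
  J6: C=24, w·C=4×24=96
  J3: C=40, w·C=5×40=200
  J1: C=57, w·C=5×57=285
Σ w·C = 672
= 672


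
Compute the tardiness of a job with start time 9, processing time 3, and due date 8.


Completion = start + processing = 9 + 3 = 12
Tardiness = max(0, C - d) = max(0, 12 - 8)
= max(0, 4)
= 4


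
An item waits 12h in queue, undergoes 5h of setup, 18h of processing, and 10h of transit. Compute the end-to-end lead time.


Lead time = queue + setup + processing + transit
= 12 + 5 + 18 + 10
= 45 hours


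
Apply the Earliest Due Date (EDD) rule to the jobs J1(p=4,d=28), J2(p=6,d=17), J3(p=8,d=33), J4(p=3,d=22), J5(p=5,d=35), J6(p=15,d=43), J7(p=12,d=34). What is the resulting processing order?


EDD: sort by earliest due date
  J2: d=17, p=6
  J4: d=22, p=3
  J1: d=28, p=4
  J3: d=33, p=8
  J7: d=34, p=12
  J5: d=35, p=5
  J6: d=43, p=15
Order: J2 → J4 → J1 → J3 → J7 → J5 → J6


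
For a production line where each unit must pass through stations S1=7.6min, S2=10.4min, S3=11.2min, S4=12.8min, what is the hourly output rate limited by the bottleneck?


Bottleneck = longest station time
Station times: [7.6, 10.4, 11.2, 12.8]
Max = 12.8 min
Rate = 60 / 12.8
= 4.69 units/hour (bottleneck: 12.8min)


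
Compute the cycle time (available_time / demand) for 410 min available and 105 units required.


Cycle time = available time / demand
= 410 / 105
= 3.90 min/unit


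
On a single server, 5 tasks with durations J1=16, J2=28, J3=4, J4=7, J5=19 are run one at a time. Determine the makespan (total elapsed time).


Sequential makespan: sum all processing times
= 16 + 28 + 4 + 7 + 19
= 74 time units


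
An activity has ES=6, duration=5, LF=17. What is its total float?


EF = ES + duration = 6 + 5 = 11
LS = LF - duration = 17 - 5 = 12
Total Float = LF - EF = 17 - 11
(or LS - ES = 12 - 6)
= 6


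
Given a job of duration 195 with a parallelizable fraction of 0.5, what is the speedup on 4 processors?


Amdahl's law: T_p = T × ((1-p) + p/N)
= 195 × ((1-0.5) + 0.5/4)
= 195 × (0.50 + 0.1250)
= 195 × 0.6250
= 121.88
Speedup = 195/121.88
= 1.60×


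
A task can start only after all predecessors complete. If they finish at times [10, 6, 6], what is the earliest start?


ES = max of all predecessor completion times
Predecessors: [10, 6, 6]
ES = max(10, 6, 6)
= 10


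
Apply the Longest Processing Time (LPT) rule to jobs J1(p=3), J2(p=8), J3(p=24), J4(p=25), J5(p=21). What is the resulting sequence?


LPT: sort by longest processing time first
  J4: p=25
  J3: p=24
  J5: p=21
  J2: p=8
  J1: p=3
Order: J4 → J3 → J5 → J2 → J1


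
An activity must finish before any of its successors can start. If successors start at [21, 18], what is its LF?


LF = min of all successor start times
Successors start at: [21, 18]
LF = min(21, 18)
= 18


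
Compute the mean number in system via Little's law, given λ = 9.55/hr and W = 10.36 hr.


Little's law: L = λ × W
= 9.55 × 10.36
= 98.94


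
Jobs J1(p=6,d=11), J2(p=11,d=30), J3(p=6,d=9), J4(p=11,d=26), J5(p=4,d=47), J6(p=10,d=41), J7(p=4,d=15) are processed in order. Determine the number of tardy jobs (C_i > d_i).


Completion vs due date:
  J1: C=6, d=11 → on time
  J2: C=17, d=30 → on time
  J3: C=23, d=9 → TARDY
  J4: C=34, d=26 → TARDY
  J5: C=38, d=47 → on time
  J6: C=48, d=41 → TARDY
  J7: C=52, d=15 → TARDY
Tardy jobs: J3, J4, J6, J7
Count = 4


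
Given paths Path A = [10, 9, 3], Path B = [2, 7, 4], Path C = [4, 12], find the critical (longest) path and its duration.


Path A: 10 + 9 + 3 = 22
Path B: 2 + 7 + 4 = 13
Path C: 4 + 12 = 16
Critical path = longest = max(22, 13, 16)
= 22 (Path A)


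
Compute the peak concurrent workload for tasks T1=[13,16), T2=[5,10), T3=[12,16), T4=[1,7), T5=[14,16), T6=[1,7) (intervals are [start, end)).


Check each time point for overlaps:
  t=5: 3 tasks active (T2, T4, T6)
Max concurrent = 3


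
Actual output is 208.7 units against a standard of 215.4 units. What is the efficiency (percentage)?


Efficiency = (actual / standard) × 100
= (208.7 / 215.4) × 100
= 96.9%


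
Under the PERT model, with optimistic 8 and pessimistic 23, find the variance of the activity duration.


σ² = ((p - o) / 6)² = (p - o)² / 36
= (23 - 8)² / 36
= 15² / 36
= 225 / 36
= 6.2500


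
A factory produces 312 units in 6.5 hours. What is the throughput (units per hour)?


Throughput = units / time
= 312 / 6.5
= 48.0 units/hour


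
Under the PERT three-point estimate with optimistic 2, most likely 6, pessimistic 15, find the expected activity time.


te = (o + 4m + p) / 6
= (2 + 4×6 + 15) / 6
= (2 + 24 + 15) / 6
= 41 / 6
= 6.83


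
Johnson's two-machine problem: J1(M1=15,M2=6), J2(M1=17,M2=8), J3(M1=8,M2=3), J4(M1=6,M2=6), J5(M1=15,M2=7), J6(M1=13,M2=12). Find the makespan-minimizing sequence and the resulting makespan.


Johnson's rule:
Group 1 (M1≤M2, sort by M1): ['J4']
Group 2 (M1>M2, sort desc M2): ['J6', 'J2', 'J5', 'J1', 'J3']
Sequence: J4 → J6 → J2 → J5 → J1 → J3
Makespan calculation:
  J4: M1 done=6, M2 done=12
  J6: M1 done=19, M2 done=31
  J2: M1 done=36, M2 done=44
  J5: M1 done=51, M2 done=58
  J1: M1 done=66, M2 done=72
  J3: M1 done=74, M2 done=77
= Sequence: J4 → J6 → J2 → J5 → J1 → J3, Makespan: 77


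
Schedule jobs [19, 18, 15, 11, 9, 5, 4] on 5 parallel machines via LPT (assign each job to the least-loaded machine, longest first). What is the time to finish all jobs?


Jobs (LPT sorted): [19, 18, 15, 11, 9, 5, 4]
Machines: 5
  J=19 → Machine 1 (load: 0+19=19)
  J=18 → Machine 2 (load: 0+18=18)
  J=15 → Machine 3 (load: 0+15=15)
  J=11 → Machine 4 (load: 0+11=11)
  J=9 → Machine 5 (load: 0+9=9)
  J=5 → Machine 5 (load: 9+5=14)
  J=4 → Machine 4 (load: 11+4=15)
Machine loads: [19, 18, 15, 15, 14]
Makespan = max = 19 time units


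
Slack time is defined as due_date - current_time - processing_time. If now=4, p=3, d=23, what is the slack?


Slack = due - current_time - processing
= 23 - 4 - 3
= 16


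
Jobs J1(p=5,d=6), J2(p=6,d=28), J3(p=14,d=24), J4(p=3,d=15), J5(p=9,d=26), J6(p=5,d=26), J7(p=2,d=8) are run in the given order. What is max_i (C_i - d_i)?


Lateness per job (L = C - d):
  J1: C=5, d=6, L=-1
  J2: C=11, d=28, L=-17
  J3: C=25, d=24, L=1
  J4: C=28, d=15, L=13
  J5: C=37, d=26, L=11
  J6: C=42, d=26, L=16
  J7: C=44, d=8, L=36
Lmax = max(-1, -17, 1, 13, 11, 16, 36)
= 36
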